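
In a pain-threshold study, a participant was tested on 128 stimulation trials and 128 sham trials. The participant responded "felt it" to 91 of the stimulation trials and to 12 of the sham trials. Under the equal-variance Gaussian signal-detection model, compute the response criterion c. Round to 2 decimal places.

H = 91/128 = 0.7109
FA = 12/128 = 0.0938
z(0.7109) = 0.5560, z(0.0938) = -1.3177
c = −½·[z(H) + z(FA)] = −0.5 × (0.5560 + (-1.3177)) = 0.38085

c = 0.38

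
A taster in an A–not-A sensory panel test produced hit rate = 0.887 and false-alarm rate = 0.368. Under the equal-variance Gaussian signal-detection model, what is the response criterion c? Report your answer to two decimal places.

z(H) = z(0.887) = 1.2107
z(FA) = z(0.368) = -0.3372
c = −½·[z(H) + z(FA)] = −0.5 × (1.2107 + (-0.3372)) = -0.43675
c < 0: the taster has a liberal response bias.

c = -0.44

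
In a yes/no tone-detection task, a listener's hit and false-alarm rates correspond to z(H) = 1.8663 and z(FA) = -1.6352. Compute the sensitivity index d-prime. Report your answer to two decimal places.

d-prime = 3.50

d' = z(H) − z(FA) = 1.8663 − (-1.6352) = 3.5015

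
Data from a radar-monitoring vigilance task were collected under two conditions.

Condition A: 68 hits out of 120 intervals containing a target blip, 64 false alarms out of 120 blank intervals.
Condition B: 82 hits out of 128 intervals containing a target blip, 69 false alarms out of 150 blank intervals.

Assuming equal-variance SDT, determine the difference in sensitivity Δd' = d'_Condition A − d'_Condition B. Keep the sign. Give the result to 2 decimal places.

Condition A: z(0.5667) = 0.168, z(0.5333) = 0.084, d' = 0.084
Condition B: z(0.6406) = 0.360, z(0.4600) = -0.100, d' = 0.460
Δd' = d'_Condition A − d'_Condition B = 0.084 − 0.460 = -0.376
Condition B has the higher sensitivity.

Δd' = -0.38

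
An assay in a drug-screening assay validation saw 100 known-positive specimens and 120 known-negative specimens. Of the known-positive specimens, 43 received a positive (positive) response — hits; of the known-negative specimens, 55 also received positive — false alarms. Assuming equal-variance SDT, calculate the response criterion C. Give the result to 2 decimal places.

C = 0.14

H = 43/100 = 0.4300
FA = 55/120 = 0.4583
z(H) = z(0.4300) = -0.1764
z(FA) = z(0.4583) = -0.1047
c = −½·[z(H) + z(FA)] = −0.5 × (-0.1764 + (-0.1047)) = 0.14055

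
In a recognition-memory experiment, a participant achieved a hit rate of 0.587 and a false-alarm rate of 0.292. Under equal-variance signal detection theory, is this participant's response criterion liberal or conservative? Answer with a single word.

conservative

z(H) = 0.220, z(FA) = -0.548
c = −½·(z(H) + z(FA)) = 0.164
c > 0 → conservative criterion (biased toward responding “no”).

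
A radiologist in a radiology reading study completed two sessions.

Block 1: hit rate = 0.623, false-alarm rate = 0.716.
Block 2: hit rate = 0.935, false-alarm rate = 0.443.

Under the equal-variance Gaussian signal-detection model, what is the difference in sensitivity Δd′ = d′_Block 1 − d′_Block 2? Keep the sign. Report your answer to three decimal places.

Δd′ = -1.915

Block 1: z(0.623) = 0.3134, z(0.716) = 0.5710, d' = -0.2576
Block 2: z(0.935) = 1.5141, z(0.443) = -0.1434, d' = 1.6575
Δd' = d'_Block 1 − d'_Block 2 = -0.2576 − 1.6575 = -1.9151
Block 2 has the higher sensitivity.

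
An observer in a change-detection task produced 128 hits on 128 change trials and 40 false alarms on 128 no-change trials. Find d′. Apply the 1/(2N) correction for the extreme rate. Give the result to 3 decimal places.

d′ = 3.149

The hit rate is 128/128 = 1, so apply the 1/(2N) correction: H → 1 − 1/(2·128) = 0.99609.
z(H) = z(0.99609) = 2.6597
z(FA) = z(0.31250) = -0.4888
d' = 2.6597 − (-0.4888) = 3.1485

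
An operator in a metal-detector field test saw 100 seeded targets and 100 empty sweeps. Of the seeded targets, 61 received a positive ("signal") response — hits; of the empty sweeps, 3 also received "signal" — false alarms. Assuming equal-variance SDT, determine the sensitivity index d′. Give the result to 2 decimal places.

d′ = 2.16

H = 61/100 = 0.6100
FA = 3/100 = 0.0300
Φ⁻¹(H) = 0.279
Φ⁻¹(FA) = -1.881
d' = z(H) − z(FA) = 0.279 − (-1.881) = 2.160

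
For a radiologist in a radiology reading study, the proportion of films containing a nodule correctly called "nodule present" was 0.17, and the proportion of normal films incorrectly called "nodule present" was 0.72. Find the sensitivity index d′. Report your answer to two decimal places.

d′ = -1.54

Φ⁻¹(0.17) = -0.9542, Φ⁻¹(0.72) = 0.5828
d' = z(H) − z(FA) = -0.9542 − 0.5828 = -1.5370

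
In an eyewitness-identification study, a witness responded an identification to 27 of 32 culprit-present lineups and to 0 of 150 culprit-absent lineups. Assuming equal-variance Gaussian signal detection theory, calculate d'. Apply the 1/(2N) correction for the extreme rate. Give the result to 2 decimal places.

d' = 3.72

The false-alarm rate is 0/150 = 0, so apply the 1/(2N) correction: FA → 1/(2·150) = 0.00333.
z(H) = z(0.84375) = 1.010
z(FA) = z(0.00333) = -2.713
d' = 1.010 − (-2.713) = 3.723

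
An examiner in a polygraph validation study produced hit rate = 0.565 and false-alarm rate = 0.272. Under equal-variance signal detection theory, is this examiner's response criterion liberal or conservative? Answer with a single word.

conservative

z(H) = 0.164, z(FA) = -0.607
c = −½·(z(H) + z(FA)) = 0.2215
c > 0 → conservative criterion (biased toward responding “no”).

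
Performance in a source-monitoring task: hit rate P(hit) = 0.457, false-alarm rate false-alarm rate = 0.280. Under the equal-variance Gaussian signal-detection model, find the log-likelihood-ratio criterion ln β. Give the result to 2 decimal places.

z(H) = -0.108
z(FA) = -0.583
ln β = −½·[z(H)² − z(FA)²] = −0.5 × (0.012 − 0.340) = 0.164

ln β = 0.16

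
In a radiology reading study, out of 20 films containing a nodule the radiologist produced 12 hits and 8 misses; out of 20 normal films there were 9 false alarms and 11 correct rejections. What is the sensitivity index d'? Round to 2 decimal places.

d' = 0.38

H = 12/20 = 0.6000
FA = 9/20 = 0.4500
Φ⁻¹(H) = Φ⁻¹(0.6000) = 0.253
Φ⁻¹(FA) = Φ⁻¹(0.4500) = -0.126
d' = z(H) − z(FA) = 0.253 − (-0.126) = 0.379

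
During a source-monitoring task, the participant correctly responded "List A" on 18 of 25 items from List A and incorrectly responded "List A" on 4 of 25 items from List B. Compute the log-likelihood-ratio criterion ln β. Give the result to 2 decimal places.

ln β = 0.32

H = 18/25 = 0.7200
FA = 4/25 = 0.1600
z(H) = z(0.7200) = 0.583
z(FA) = z(0.1600) = -0.994
ln β = −½·[z(H)² − z(FA)²] = −0.5 × (0.340 − 0.988) = 0.324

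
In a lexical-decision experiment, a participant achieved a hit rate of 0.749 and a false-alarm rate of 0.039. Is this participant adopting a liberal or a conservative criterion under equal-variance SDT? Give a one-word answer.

z(H) = 0.671, z(FA) = -1.762
c = −½·(z(H) + z(FA)) = 0.5455
c > 0 → conservative criterion (biased toward responding “no”).

conservative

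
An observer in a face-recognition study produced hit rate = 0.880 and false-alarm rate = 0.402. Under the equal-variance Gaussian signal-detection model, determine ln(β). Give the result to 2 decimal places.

z(0.880) = 1.175, z(0.402) = -0.248
ln β = −½·[z(H)² − z(FA)²] = −0.5 × (1.381 − 0.062) = -0.6595

ln β = -0.66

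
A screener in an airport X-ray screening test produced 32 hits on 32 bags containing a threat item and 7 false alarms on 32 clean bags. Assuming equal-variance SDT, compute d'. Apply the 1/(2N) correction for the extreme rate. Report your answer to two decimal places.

The hit rate is 32/32 = 1, so apply the 1/(2N) correction: H → 1 − 1/(2·32) = 0.98438.
z(H) = z(0.98438) = 2.154
z(FA) = z(0.21875) = -0.776
d' = 2.154 − (-0.776) = 2.930

d' = 2.93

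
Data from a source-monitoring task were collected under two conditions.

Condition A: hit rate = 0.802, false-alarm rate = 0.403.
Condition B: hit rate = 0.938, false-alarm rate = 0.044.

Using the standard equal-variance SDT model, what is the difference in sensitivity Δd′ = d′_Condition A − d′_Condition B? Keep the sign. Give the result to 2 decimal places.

Δd′ = -2.15

Condition A: z(0.802) = 0.849, z(0.403) = -0.246, d' = 1.095
Condition B: z(0.938) = 1.538, z(0.044) = -1.706, d' = 3.244
Δd' = d'_Condition A − d'_Condition B = 1.095 − 3.244 = -2.149
Condition B has the higher sensitivity.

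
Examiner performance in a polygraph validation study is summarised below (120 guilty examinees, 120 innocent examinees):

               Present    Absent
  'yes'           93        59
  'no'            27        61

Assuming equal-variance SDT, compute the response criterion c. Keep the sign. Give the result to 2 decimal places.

H = 93/120 = 0.7750
FA = 59/120 = 0.4917
z(H) = 0.7554
z(FA) = -0.0208
c = −½·[z(H) + z(FA)] = −0.5 × (0.7554 + (-0.0208)) = -0.3673

c = -0.37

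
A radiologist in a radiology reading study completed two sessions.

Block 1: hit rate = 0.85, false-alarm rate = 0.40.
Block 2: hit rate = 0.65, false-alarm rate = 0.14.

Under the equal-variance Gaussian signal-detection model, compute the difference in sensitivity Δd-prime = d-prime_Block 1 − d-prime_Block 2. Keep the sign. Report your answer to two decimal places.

Block 1: z(0.85) = 1.036, z(0.40) = -0.253, d' = 1.289
Block 2: z(0.65) = 0.385, z(0.14) = -1.080, d' = 1.465
Δd' = d'_Block 1 − d'_Block 2 = 1.289 − 1.465 = -0.176
Block 2 has the higher sensitivity.

Δd-prime = -0.18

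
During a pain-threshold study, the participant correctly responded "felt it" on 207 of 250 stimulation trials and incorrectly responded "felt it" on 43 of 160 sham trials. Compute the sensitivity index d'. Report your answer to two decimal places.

d' = 1.56

H = 207/250 = 0.8280
FA = 43/160 = 0.2687
Φ⁻¹(H) = Φ⁻¹(0.8280) = 0.946
Φ⁻¹(FA) = Φ⁻¹(0.2687) = -0.617
d' = z(H) − z(FA) = 0.946 − (-0.617) = 1.563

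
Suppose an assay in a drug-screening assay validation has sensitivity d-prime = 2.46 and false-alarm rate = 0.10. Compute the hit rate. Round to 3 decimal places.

hit rate = 0.881

z(false-alarm rate) = z(0.10) = -1.2816
z(H) = z(FA) + d' = -1.2816 + 2.46 = 1.1784
hit rate = Φ(1.1784) = 0.8807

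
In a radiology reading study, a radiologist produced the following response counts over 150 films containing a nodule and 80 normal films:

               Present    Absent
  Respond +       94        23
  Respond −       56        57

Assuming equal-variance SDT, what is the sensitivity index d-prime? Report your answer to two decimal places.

d-prime = 0.88

H = 94/150 = 0.6267
FA = 23/80 = 0.2875
z(H) = z(0.6267) = 0.323
z(FA) = z(0.2875) = -0.561
d' = z(H) − z(FA) = 0.323 − (-0.561) = 0.884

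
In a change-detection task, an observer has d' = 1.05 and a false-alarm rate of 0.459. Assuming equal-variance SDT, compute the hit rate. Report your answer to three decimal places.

z(false-alarm rate) = z(0.459) = -0.1030
z(H) = z(FA) + d' = -0.1030 + 1.05 = 0.9470
hit rate = Φ(0.9470) = 0.8282

hit rate = 0.828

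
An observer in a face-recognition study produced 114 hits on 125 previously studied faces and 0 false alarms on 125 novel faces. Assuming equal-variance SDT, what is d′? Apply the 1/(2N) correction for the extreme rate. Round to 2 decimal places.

The false-alarm rate is 0/125 = 0, so apply the 1/(2N) correction: FA → 1/(2·125) = 0.00400.
z(H) = z(0.91200) = 1.353
z(FA) = z(0.00400) = -2.652
d' = 1.353 − (-2.652) = 4.005

d′ = 4.01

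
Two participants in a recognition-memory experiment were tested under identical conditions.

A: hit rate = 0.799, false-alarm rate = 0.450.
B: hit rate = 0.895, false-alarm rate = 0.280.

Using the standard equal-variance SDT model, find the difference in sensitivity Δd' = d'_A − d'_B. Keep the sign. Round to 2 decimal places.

Δd' = -0.87

A: z(0.799) = 0.838, z(0.450) = -0.126, d' = 0.964
B: z(0.895) = 1.254, z(0.280) = -0.583, d' = 1.837
Δd' = d'_A − d'_B = 0.964 − 1.837 = -0.873
B has the higher sensitivity.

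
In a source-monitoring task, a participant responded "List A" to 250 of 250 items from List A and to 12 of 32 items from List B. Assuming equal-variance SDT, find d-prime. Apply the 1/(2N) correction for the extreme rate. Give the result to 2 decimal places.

The hit rate is 250/250 = 1, so apply the 1/(2N) correction: H → 1 − 1/(2·250) = 0.99800.
z(H) = z(0.99800) = 2.878
z(FA) = z(0.37500) = -0.319
d' = 2.878 − (-0.319) = 3.197

d-prime = 3.20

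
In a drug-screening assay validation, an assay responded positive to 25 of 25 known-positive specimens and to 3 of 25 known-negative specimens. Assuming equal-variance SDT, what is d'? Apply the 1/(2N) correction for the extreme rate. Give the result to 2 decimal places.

d' = 3.23

The hit rate is 25/25 = 1, so apply the 1/(2N) correction: H → 1 − 1/(2·25) = 0.98000.
z(H) = z(0.98000) = 2.054
z(FA) = z(0.12000) = -1.175
d' = 2.054 − (-1.175) = 3.229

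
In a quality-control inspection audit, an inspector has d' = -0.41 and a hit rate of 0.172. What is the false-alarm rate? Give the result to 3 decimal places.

false-alarm rate = 0.296

z(hit rate) = z(0.172) = -0.9463
z(FA) = z(H) − d' = -0.9463 − (-0.41) = -0.5363
false-alarm rate = Φ(-0.5363) = 0.2959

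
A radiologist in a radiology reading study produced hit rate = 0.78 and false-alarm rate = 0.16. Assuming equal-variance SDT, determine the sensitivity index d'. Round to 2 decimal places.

d' = 1.77

Φ⁻¹(H) = Φ⁻¹(0.78) = 0.772
Φ⁻¹(FA) = Φ⁻¹(0.16) = -0.994
d' = z(H) − z(FA) = 0.772 − (-0.994) = 1.766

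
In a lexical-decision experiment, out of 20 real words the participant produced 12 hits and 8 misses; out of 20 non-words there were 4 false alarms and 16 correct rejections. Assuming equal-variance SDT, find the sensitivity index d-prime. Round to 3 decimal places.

d-prime = 1.095

H = 12/20 = 0.6000
FA = 4/20 = 0.2000
z(H) = 0.2533
z(FA) = -0.8416
d' = z(H) − z(FA) = 0.2533 − (-0.8416) = 1.0949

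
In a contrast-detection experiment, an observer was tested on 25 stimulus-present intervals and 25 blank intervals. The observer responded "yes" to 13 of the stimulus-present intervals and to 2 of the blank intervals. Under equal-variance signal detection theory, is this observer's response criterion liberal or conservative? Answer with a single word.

z(H) = 0.050, z(FA) = -1.405
c = −½·(z(H) + z(FA)) = 0.6775
c > 0 → conservative criterion (biased toward responding “no”).

conservative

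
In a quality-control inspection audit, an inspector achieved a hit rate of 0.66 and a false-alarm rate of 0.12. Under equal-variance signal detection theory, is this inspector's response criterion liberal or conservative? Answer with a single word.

z(H) = 0.412, z(FA) = -1.175
c = −½·(z(H) + z(FA)) = 0.3815
c > 0 → conservative criterion (biased toward responding “no”).

conservative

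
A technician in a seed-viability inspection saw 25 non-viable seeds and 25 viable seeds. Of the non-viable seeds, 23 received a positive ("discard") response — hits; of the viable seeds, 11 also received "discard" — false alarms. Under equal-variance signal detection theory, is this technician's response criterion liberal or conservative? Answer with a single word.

z(H) = 1.405, z(FA) = -0.151
c = −½·(z(H) + z(FA)) = -0.627
c < 0 → liberal criterion (biased toward responding “yes”).

liberal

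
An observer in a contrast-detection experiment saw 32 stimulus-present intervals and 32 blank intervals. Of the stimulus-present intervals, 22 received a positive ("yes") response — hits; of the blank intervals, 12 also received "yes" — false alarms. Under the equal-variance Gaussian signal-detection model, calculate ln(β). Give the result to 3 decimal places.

ln β = -0.069

H = 22/32 = 0.6875
FA = 12/32 = 0.3750
z(H) = 0.4888
z(FA) = -0.3186
ln β = −½·[z(H)² − z(FA)²] = −0.5 × (0.2389 − 0.1015) = -0.0687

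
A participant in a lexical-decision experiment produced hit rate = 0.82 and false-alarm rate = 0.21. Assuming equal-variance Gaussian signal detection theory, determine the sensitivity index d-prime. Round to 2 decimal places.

d-prime = 1.72

Φ⁻¹(0.82) = 0.915, Φ⁻¹(0.21) = -0.806
d' = z(H) − z(FA) = 0.915 − (-0.806) = 1.721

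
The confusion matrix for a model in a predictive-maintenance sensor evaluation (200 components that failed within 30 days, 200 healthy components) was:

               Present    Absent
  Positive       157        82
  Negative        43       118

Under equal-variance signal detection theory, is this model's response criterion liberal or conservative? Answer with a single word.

liberal

z(H) = 0.789, z(FA) = -0.228
c = −½·(z(H) + z(FA)) = -0.2805
c < 0 → liberal criterion (biased toward responding “yes”).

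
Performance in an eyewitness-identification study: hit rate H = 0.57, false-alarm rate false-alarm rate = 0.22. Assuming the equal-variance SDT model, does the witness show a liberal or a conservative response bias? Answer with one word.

z(H) = 0.176, z(FA) = -0.772
c = −½·(z(H) + z(FA)) = 0.298
c > 0 → conservative criterion (biased toward responding “no”).

conservative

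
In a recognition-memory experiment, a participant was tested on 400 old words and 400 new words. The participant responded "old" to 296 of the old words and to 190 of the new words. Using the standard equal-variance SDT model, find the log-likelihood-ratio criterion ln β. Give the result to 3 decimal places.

ln β = -0.205

H = 296/400 = 0.7400
FA = 190/400 = 0.4750
z(0.7400) = 0.6433, z(0.4750) = -0.0627
ln β = −½·[z(H)² − z(FA)²] = −0.5 × (0.4138 − 0.0039) = -0.20495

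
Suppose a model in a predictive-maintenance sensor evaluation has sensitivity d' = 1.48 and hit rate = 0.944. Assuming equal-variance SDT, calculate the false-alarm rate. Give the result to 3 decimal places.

z(hit rate) = z(0.944) = 1.5893
z(FA) = z(H) − d' = 1.5893 − 1.48 = 0.1093
false-alarm rate = Φ(0.1093) = 0.5435

false-alarm rate = 0.544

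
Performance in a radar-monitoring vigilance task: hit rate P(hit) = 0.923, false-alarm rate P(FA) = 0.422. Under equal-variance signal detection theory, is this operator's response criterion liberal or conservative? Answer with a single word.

liberal

z(H) = 1.426, z(FA) = -0.197
c = −½·(z(H) + z(FA)) = -0.6145
c < 0 → liberal criterion (biased toward responding “yes”).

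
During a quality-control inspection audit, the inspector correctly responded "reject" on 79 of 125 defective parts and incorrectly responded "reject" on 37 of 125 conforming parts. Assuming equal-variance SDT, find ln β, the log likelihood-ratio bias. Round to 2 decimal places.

ln β = 0.09

H = 79/125 = 0.6320
FA = 37/125 = 0.2960
z(H) = 0.337
z(FA) = -0.536
ln β = −½·[z(H)² − z(FA)²] = −0.5 × (0.114 − 0.287) = 0.0865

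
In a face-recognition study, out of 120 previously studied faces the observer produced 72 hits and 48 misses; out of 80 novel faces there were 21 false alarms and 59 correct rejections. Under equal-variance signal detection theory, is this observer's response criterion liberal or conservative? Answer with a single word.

z(H) = 0.253, z(FA) = -0.636
c = −½·(z(H) + z(FA)) = 0.1915
c > 0 → conservative criterion (biased toward responding “no”).

conservative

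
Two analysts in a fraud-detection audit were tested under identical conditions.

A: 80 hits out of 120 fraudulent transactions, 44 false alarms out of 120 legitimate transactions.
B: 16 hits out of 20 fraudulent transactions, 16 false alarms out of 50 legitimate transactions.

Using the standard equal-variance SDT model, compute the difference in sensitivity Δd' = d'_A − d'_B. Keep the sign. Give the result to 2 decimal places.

A: z(0.6667) = 0.431, z(0.3667) = -0.341, d' = 0.772
B: z(0.8000) = 0.842, z(0.3200) = -0.468, d' = 1.310
Δd' = d'_A − d'_B = 0.772 − 1.310 = -0.538
B has the higher sensitivity.

Δd' = -0.54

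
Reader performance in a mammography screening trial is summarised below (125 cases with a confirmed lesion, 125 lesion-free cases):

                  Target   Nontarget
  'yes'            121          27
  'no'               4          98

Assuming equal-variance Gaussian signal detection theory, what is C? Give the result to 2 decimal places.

H = 121/125 = 0.9680
FA = 27/125 = 0.2160
Φ⁻¹(H) = Φ⁻¹(0.9680) = 1.852
Φ⁻¹(FA) = Φ⁻¹(0.2160) = -0.786
c = −½·[z(H) + z(FA)] = −0.5 × (1.852 + (-0.786)) = -0.533
c < 0: the reader has a liberal response bias.

C = -0.53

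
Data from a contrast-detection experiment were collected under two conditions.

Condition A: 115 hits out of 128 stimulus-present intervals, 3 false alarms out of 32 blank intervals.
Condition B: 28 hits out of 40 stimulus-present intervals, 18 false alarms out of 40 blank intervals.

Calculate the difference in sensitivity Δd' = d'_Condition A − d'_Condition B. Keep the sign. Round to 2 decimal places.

Condition A: z(0.8984) = 1.272, z(0.0938) = -1.318, d' = 2.590
Condition B: z(0.7000) = 0.524, z(0.4500) = -0.126, d' = 0.650
Δd' = d'_Condition A − d'_Condition B = 2.590 − 0.650 = 1.940
Condition A has the higher sensitivity.

Δd' = 1.94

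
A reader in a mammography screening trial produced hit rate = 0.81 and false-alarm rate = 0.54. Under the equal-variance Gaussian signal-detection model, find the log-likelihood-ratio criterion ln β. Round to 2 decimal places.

ln β = -0.38

z(0.81) = 0.878, z(0.54) = 0.100
ln β = −½·[z(H)² − z(FA)²] = −0.5 × (0.771 − 0.010) = -0.3805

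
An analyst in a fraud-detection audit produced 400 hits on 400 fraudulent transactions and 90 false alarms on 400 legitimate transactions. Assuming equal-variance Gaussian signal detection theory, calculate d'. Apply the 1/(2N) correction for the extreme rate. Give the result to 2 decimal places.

The hit rate is 400/400 = 1, so apply the 1/(2N) correction: H → 1 − 1/(2·400) = 0.99875.
z(H) = z(0.99875) = 3.023
z(FA) = z(0.22500) = -0.755
d' = 3.023 − (-0.755) = 3.778

d' = 3.78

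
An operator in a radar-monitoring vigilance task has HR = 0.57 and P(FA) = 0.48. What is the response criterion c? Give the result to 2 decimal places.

c = -0.06

z(0.57) = 0.1764, z(0.48) = -0.0502
c = −½·[z(H) + z(FA)] = −0.5 × (0.1764 + (-0.0502)) = -0.0631
c < 0: the operator has a liberal response bias.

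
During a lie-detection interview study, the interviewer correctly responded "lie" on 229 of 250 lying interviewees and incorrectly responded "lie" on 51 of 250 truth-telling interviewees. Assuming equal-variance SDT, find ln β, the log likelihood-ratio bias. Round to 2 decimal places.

ln β = -0.61

H = 229/250 = 0.9160
FA = 51/250 = 0.2040
z(0.9160) = 1.379, z(0.2040) = -0.827
ln β = −½·[z(H)² − z(FA)²] = −0.5 × (1.902 − 0.684) = -0.609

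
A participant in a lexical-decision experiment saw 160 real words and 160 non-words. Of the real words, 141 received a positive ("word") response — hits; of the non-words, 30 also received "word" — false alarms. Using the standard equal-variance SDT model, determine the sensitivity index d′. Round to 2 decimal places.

d′ = 2.07

H = 141/160 = 0.8812
FA = 30/160 = 0.1875
Φ⁻¹(H) = Φ⁻¹(0.8812) = 1.1810
Φ⁻¹(FA) = Φ⁻¹(0.1875) = -0.8871
d' = z(H) − z(FA) = 1.1810 − (-0.8871) = 2.0681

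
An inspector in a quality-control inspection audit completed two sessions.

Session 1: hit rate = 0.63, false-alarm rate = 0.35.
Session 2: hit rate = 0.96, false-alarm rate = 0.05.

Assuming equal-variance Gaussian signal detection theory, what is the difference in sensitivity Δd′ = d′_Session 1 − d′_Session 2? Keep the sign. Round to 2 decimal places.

Δd′ = -2.68

Session 1: z(0.63) = 0.332, z(0.35) = -0.385, d' = 0.717
Session 2: z(0.96) = 1.751, z(0.05) = -1.645, d' = 3.396
Δd' = d'_Session 1 − d'_Session 2 = 0.717 − 3.396 = -2.679
Session 2 has the higher sensitivity.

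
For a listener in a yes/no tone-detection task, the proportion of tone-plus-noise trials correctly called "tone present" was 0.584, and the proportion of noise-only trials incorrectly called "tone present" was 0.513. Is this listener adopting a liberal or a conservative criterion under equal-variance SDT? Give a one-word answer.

z(H) = 0.212, z(FA) = 0.033
c = −½·(z(H) + z(FA)) = -0.1225
c < 0 → liberal criterion (biased toward responding “yes”).

liberal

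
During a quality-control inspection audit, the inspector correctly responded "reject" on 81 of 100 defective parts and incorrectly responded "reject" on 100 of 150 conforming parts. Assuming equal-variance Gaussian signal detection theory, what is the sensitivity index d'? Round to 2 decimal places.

d' = 0.45

H = 81/100 = 0.8100
FA = 100/150 = 0.6667
z(0.8100) = 0.878, z(0.6667) = 0.431
d' = z(H) − z(FA) = 0.878 − 0.431 = 0.447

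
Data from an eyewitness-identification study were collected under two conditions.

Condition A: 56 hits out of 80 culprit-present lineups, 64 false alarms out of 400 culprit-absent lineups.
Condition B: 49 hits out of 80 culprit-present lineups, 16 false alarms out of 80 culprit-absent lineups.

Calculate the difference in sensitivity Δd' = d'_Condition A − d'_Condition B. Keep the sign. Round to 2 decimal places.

Condition A: z(0.7000) = 0.524, z(0.1600) = -0.994, d' = 1.518
Condition B: z(0.6125) = 0.286, z(0.2000) = -0.842, d' = 1.128
Δd' = d'_Condition A − d'_Condition B = 1.518 − 1.128 = 0.390
Condition A has the higher sensitivity.

Δd' = 0.39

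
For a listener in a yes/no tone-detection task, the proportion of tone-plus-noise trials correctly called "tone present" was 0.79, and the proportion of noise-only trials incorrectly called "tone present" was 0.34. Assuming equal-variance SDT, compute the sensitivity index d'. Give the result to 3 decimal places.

z(H) = z(0.79) = 0.8064
z(FA) = z(0.34) = -0.4125
d' = z(H) − z(FA) = 0.8064 − (-0.4125) = 1.2189

d' = 1.219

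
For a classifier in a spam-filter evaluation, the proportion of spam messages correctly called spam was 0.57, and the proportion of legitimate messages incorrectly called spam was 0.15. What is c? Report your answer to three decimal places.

c = 0.430

z(H) = z(0.57) = 0.1764
z(FA) = z(0.15) = -1.0364
c = −½·[z(H) + z(FA)] = −0.5 × (0.1764 + (-1.0364)) = 0.4300
c > 0: the classifier has a conservative response bias.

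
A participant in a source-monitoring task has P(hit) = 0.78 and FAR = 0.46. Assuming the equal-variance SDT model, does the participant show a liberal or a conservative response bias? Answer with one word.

liberal

z(H) = 0.772, z(FA) = -0.100
c = −½·(z(H) + z(FA)) = -0.336
c < 0 → liberal criterion (biased toward responding “yes”).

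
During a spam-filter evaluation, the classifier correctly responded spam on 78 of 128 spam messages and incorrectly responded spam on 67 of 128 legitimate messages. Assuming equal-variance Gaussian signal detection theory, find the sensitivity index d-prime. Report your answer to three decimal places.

d-prime = 0.219

H = 78/128 = 0.6094
FA = 67/128 = 0.5234
Φ⁻¹(0.6094) = 0.2778, Φ⁻¹(0.5234) = 0.0587
d' = z(H) − z(FA) = 0.2778 − 0.0587 = 0.2191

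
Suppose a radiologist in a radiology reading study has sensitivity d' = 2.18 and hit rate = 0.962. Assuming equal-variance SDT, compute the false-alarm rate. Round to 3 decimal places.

z(hit rate) = z(0.962) = 1.7744
z(FA) = z(H) − d' = 1.7744 − 2.18 = -0.4056
false-alarm rate = Φ(-0.4056) = 0.3425

false-alarm rate = 0.343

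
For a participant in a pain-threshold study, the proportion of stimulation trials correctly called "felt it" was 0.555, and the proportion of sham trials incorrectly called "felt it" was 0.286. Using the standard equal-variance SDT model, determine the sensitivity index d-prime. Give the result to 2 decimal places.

d-prime = 0.70

z(H) = z(0.555) = 0.1383
z(FA) = z(0.286) = -0.5651
d' = z(H) − z(FA) = 0.1383 − (-0.5651) = 0.7034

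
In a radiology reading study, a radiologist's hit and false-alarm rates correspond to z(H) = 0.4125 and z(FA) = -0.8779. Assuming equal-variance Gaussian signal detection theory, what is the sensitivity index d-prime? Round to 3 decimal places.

d-prime = 1.290

d' = z(H) − z(FA) = 0.4125 − (-0.8779) = 1.2904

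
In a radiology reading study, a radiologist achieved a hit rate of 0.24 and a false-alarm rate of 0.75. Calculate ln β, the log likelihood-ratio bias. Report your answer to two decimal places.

ln β = -0.02

z(0.24) = -0.706, z(0.75) = 0.674
ln β = −½·[z(H)² − z(FA)²] = −0.5 × (0.498 − 0.454) = -0.022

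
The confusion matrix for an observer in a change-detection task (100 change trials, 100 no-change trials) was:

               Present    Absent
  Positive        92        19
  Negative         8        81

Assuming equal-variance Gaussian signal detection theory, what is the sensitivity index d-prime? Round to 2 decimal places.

d-prime = 2.28

H = 92/100 = 0.9200
FA = 19/100 = 0.1900
z(H) = z(0.9200) = 1.405
z(FA) = z(0.1900) = -0.878
d' = z(H) − z(FA) = 1.405 − (-0.878) = 2.283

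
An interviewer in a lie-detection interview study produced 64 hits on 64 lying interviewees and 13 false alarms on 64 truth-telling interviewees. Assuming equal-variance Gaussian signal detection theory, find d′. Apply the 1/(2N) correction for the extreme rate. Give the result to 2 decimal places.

The hit rate is 64/64 = 1, so apply the 1/(2N) correction: H → 1 − 1/(2·64) = 0.99219.
z(H) = z(0.99219) = 2.418
z(FA) = z(0.20312) = -0.831
d' = 2.418 − (-0.831) = 3.249

d′ = 3.25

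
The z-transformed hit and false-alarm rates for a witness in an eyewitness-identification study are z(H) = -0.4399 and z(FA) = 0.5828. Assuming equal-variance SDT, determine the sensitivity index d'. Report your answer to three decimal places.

d' = -1.023

d' = z(H) − z(FA) = -0.4399 − 0.5828 = -1.0227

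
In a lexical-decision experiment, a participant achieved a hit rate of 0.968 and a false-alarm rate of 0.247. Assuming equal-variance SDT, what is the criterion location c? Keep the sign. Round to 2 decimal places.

c = -0.58

z(H) = 1.852
z(FA) = -0.684
c = −½·[z(H) + z(FA)] = −0.5 × (1.852 + (-0.684)) = -0.584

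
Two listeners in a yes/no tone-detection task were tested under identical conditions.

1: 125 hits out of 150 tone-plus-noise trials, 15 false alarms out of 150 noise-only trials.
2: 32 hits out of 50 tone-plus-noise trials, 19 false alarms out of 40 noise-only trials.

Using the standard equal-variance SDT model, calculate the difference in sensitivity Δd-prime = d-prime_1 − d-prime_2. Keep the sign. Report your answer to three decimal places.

Δd-prime = 1.828

1: z(0.8333) = 0.9673, z(0.1000) = -1.2816, d' = 2.2489
2: z(0.6400) = 0.3585, z(0.4750) = -0.0627, d' = 0.4212
Δd' = d'_1 − d'_2 = 2.2489 − 0.4212 = 1.8277
1 has the higher sensitivity.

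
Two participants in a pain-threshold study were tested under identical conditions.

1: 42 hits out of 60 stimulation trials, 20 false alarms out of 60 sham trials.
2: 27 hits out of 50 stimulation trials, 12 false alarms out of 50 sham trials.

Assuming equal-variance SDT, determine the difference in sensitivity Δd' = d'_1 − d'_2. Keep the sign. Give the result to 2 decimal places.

Δd' = 0.15

1: z(0.7000) = 0.524, z(0.3333) = -0.431, d' = 0.955
2: z(0.5400) = 0.100, z(0.2400) = -0.706, d' = 0.806
Δd' = d'_1 − d'_2 = 0.955 − 0.806 = 0.149
1 has the higher sensitivity.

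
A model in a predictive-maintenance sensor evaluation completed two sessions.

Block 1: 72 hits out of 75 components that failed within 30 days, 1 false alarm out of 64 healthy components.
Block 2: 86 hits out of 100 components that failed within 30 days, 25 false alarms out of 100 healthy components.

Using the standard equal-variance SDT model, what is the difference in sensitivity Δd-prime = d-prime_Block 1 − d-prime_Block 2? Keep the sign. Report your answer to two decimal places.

Δd-prime = 2.15

Block 1: z(0.9600) = 1.751, z(0.0156) = -2.155, d' = 3.906
Block 2: z(0.8600) = 1.080, z(0.2500) = -0.674, d' = 1.754
Δd' = d'_Block 1 − d'_Block 2 = 3.906 − 1.754 = 2.152
Block 1 has the higher sensitivity.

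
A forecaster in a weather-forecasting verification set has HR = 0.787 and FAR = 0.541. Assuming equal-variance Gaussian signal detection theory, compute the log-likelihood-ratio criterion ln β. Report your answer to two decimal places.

ln β = -0.31

z(0.787) = 0.796, z(0.541) = 0.103
ln β = −½·[z(H)² − z(FA)²] = −0.5 × (0.634 − 0.011) = -0.3115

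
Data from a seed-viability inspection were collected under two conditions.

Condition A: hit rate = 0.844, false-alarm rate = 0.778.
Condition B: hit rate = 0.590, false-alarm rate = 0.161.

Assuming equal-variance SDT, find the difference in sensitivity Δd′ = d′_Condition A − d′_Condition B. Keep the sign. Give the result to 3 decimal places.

Δd′ = -0.972

Condition A: z(0.844) = 1.0110, z(0.778) = 0.7655, d' = 0.2455
Condition B: z(0.590) = 0.2275, z(0.161) = -0.9904, d' = 1.2179
Δd' = d'_Condition A − d'_Condition B = 0.2455 − 1.2179 = -0.9724
Condition B has the higher sensitivity.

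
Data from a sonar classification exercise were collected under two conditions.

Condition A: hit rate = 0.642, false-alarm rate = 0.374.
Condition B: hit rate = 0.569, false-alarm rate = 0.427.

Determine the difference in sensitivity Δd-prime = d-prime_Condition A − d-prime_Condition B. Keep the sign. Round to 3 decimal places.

Condition A: z(0.642) = 0.3638, z(0.374) = -0.3213, d' = 0.6851
Condition B: z(0.569) = 0.1738, z(0.427) = -0.1840, d' = 0.3578
Δd' = d'_Condition A − d'_Condition B = 0.6851 − 0.3578 = 0.3273
Condition A has the higher sensitivity.

Δd-prime = 0.327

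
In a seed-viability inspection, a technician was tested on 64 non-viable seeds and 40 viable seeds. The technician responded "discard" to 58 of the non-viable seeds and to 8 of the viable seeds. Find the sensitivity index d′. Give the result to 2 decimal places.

d′ = 2.16

H = 58/64 = 0.9062
FA = 8/40 = 0.2000
z(0.9062) = 1.3177, z(0.2000) = -0.8416
d' = z(H) − z(FA) = 1.3177 − (-0.8416) = 2.1593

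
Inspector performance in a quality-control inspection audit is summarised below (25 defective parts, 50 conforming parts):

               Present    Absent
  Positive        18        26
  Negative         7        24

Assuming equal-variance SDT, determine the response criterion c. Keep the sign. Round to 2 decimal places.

c = -0.32

H = 18/25 = 0.7200
FA = 26/50 = 0.5200
Φ⁻¹(H) = Φ⁻¹(0.7200) = 0.5828
Φ⁻¹(FA) = Φ⁻¹(0.5200) = 0.0502
c = −½·[z(H) + z(FA)] = −0.5 × (0.5828 + 0.0502) = -0.3165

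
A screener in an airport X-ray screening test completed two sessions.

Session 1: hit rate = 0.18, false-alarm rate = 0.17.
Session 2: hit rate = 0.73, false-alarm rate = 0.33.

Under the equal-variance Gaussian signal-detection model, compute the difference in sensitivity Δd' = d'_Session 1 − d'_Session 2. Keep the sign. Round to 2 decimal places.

Δd' = -1.01

Session 1: z(0.18) = -0.915, z(0.17) = -0.954, d' = 0.039
Session 2: z(0.73) = 0.613, z(0.33) = -0.440, d' = 1.053
Δd' = d'_Session 1 − d'_Session 2 = 0.039 − 1.053 = -1.014
Session 2 has the higher sensitivity.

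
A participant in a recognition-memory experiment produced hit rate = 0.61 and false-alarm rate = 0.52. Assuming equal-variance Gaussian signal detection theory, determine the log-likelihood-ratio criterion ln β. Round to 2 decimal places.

ln β = -0.04

z(H) = z(0.61) = 0.279
z(FA) = z(0.52) = 0.050
ln β = −½·[z(H)² − z(FA)²] = −0.5 × (0.078 − 0.003) = -0.0375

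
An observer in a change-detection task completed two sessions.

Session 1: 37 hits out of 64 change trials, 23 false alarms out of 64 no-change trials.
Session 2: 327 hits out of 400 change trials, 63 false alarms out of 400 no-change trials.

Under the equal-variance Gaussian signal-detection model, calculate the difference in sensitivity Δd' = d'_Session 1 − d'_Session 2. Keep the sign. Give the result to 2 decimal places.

Δd' = -1.35

Session 1: z(0.5781) = 0.197, z(0.3594) = -0.360, d' = 0.557
Session 2: z(0.8175) = 0.906, z(0.1575) = -1.005, d' = 1.911
Δd' = d'_Session 1 − d'_Session 2 = 0.557 − 1.911 = -1.354
Session 2 has the higher sensitivity.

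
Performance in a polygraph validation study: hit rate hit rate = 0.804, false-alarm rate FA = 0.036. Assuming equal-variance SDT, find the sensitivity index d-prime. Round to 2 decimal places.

d-prime = 2.66

z(H) = 0.856
z(FA) = -1.799
d' = z(H) − z(FA) = 0.856 − (-1.799) = 2.655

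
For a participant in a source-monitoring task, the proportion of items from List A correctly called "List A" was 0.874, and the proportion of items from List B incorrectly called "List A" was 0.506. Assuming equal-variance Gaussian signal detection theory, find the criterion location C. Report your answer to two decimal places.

z(0.874) = 1.1455, z(0.506) = 0.0150
c = −½·[z(H) + z(FA)] = −0.5 × (1.1455 + 0.0150) = -0.58025
c < 0: the participant has a liberal response bias.

C = -0.58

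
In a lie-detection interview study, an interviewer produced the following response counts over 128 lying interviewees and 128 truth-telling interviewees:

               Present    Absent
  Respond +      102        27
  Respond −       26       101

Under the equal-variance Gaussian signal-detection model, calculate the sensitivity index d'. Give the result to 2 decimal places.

d' = 1.63

H = 102/128 = 0.7969
FA = 27/128 = 0.2109
Φ⁻¹(H) = Φ⁻¹(0.7969) = 0.831
Φ⁻¹(FA) = Φ⁻¹(0.2109) = -0.803
d' = z(H) − z(FA) = 0.831 − (-0.803) = 1.634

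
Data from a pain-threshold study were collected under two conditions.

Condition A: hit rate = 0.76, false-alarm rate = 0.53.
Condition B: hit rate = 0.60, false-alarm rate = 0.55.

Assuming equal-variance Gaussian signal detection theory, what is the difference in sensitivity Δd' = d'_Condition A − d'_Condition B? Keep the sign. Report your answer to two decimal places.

Δd' = 0.50

Condition A: z(0.76) = 0.706, z(0.53) = 0.075, d' = 0.631
Condition B: z(0.60) = 0.253, z(0.55) = 0.126, d' = 0.127
Δd' = d'_Condition A − d'_Condition B = 0.631 − 0.127 = 0.504
Condition A has the higher sensitivity.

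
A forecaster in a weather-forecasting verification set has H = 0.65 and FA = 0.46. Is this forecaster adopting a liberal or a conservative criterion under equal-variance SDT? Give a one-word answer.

liberal

z(H) = 0.385, z(FA) = -0.100
c = −½·(z(H) + z(FA)) = -0.1425
c < 0 → liberal criterion (biased toward responding “yes”).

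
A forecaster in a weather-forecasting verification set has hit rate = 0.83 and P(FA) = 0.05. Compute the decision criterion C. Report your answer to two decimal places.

C = 0.35

Φ⁻¹(H) = 0.9542
Φ⁻¹(FA) = -1.6449
c = −½·[z(H) + z(FA)] = −0.5 × (0.9542 + (-1.6449)) = 0.34535
c > 0: the forecaster has a conservative response bias.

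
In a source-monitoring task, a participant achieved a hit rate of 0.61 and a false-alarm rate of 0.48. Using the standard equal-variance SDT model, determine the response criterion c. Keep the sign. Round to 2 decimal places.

c = -0.11

z(0.61) = 0.279, z(0.48) = -0.050
c = −½·[z(H) + z(FA)] = −0.5 × (0.279 + (-0.050)) = -0.1145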